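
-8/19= -0.42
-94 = -94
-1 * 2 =-2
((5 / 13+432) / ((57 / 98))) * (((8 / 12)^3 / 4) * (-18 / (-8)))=275429 / 2223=123.90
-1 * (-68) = 68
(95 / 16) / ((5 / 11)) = 209 / 16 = 13.06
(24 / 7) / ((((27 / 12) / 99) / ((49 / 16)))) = 462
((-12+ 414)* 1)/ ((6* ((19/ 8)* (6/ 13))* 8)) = 871/ 114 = 7.64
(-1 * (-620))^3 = 238328000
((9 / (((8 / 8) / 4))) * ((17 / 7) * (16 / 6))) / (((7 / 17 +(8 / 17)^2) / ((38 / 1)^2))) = 531662.54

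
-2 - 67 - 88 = -157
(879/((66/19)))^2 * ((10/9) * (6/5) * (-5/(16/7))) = -1084702115/5808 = -186760.01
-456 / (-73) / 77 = 456 / 5621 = 0.08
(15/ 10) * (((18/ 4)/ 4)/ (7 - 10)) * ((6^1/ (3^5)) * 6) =-1/ 12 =-0.08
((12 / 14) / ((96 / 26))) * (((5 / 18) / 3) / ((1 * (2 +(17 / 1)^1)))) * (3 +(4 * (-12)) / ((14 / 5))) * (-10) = 3575 / 22344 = 0.16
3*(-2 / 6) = -1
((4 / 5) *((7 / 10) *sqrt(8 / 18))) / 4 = 7 / 75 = 0.09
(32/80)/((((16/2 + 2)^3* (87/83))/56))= 1162/54375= 0.02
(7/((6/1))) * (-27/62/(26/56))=-441/403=-1.09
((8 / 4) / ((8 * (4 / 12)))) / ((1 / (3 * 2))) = 9 / 2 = 4.50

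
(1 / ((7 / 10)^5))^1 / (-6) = -0.99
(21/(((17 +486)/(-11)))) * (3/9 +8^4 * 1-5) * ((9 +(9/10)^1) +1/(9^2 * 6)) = -11370474038/611145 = -18605.20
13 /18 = 0.72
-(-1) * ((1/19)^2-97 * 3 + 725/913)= -290.20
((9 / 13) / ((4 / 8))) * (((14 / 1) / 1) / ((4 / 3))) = 189 / 13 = 14.54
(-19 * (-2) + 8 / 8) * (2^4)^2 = 9984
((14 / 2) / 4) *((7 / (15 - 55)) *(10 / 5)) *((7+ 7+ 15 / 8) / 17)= -6223 / 10880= -0.57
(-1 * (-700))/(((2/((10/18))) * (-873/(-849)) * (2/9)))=247625/291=850.95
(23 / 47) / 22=23 / 1034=0.02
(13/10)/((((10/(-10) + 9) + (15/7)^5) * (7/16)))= 249704/4469155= 0.06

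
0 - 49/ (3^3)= -1.81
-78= -78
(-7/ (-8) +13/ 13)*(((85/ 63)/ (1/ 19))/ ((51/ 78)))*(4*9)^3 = 24008400/ 7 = 3429771.43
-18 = -18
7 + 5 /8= 7.62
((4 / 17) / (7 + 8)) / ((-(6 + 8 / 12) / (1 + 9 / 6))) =-1 / 170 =-0.01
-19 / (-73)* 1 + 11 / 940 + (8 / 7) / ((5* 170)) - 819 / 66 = -5450391659 / 449117900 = -12.14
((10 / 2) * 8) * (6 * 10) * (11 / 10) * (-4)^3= -168960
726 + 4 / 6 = 2180 / 3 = 726.67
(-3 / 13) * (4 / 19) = -12 / 247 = -0.05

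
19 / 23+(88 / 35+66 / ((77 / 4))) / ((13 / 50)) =3813 / 161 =23.68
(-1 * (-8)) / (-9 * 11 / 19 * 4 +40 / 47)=-1786 / 4463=-0.40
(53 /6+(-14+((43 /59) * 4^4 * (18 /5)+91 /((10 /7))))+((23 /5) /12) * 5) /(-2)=-863907 /2360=-366.06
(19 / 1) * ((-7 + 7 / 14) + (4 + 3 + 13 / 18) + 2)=551 / 9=61.22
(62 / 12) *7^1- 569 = -3197 / 6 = -532.83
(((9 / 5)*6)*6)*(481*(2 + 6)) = 1246752 / 5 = 249350.40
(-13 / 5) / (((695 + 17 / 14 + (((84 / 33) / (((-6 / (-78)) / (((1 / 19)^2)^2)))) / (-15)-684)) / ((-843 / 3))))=219940927206 / 3677001919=59.82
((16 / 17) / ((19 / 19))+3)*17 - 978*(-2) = 2023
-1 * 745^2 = -555025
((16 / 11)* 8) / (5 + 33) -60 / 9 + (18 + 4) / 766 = -1520507 / 240141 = -6.33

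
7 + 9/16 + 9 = 265/16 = 16.56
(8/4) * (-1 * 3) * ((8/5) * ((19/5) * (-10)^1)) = 1824/5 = 364.80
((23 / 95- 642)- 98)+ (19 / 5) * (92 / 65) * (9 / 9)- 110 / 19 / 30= -13607954 / 18525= -734.57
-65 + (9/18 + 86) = 43/2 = 21.50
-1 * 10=-10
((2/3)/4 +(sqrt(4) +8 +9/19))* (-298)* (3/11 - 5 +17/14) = 97778717/8778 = 11139.07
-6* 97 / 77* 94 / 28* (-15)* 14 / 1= 410310 / 77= 5328.70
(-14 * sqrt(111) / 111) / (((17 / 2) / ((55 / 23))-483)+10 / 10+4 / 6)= 1540 * sqrt(111) / 5833679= 0.00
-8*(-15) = 120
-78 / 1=-78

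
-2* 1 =-2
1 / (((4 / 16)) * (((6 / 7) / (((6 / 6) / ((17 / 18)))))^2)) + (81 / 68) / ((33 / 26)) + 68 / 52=690161 / 82654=8.35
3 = 3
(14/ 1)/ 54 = 7/ 27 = 0.26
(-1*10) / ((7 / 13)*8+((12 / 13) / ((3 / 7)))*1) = -65 / 42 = -1.55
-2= -2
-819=-819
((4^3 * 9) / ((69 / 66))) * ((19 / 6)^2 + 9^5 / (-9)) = -83013920 / 23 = -3609300.87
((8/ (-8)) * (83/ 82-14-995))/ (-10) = -16531/ 164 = -100.80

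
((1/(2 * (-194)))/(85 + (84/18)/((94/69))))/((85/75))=-705/27412976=-0.00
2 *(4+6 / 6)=10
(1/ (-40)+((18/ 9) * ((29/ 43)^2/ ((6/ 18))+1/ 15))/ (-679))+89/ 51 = 1464883657/ 853720280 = 1.72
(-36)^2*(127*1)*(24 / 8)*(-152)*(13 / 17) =-975701376 / 17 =-57394198.59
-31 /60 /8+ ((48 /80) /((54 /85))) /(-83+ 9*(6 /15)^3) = -1128179 /14836320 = -0.08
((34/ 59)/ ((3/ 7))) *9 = 714/ 59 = 12.10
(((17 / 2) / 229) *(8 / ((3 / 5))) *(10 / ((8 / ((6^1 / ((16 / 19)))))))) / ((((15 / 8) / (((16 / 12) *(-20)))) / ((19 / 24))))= -306850 / 6183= -49.63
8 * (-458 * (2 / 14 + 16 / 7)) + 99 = -61595 / 7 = -8799.29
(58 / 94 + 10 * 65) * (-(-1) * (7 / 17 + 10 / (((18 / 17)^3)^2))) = 22126313566757 / 4529294496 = 4885.16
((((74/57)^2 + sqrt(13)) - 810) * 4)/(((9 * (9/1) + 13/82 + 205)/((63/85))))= -8.34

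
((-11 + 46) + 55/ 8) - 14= 223/ 8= 27.88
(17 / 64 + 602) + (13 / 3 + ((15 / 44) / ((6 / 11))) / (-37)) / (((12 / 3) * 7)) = 29957131 / 49728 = 602.42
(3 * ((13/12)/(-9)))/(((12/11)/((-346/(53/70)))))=865865/5724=151.27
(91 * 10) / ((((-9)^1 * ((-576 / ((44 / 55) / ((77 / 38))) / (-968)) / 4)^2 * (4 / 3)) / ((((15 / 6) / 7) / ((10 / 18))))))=-2271412 / 6615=-343.37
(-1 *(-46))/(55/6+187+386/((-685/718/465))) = -0.00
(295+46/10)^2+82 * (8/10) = 2245644/25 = 89825.76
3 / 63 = 1 / 21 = 0.05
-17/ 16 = -1.06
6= 6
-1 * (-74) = 74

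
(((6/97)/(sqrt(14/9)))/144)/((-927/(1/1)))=-sqrt(14)/10070928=-0.00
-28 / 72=-7 / 18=-0.39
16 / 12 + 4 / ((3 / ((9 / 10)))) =38 / 15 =2.53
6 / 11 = 0.55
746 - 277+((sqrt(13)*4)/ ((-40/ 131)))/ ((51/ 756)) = 469 - 16506*sqrt(13)/ 85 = -231.16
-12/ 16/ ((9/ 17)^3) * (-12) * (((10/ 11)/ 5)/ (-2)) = -4913/ 891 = -5.51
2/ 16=0.12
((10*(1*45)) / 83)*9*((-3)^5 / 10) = -98415 / 83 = -1185.72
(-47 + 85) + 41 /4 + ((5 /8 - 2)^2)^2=212273 /4096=51.82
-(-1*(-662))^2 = -438244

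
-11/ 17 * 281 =-181.82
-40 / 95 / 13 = -8 / 247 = -0.03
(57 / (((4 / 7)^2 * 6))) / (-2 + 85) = 931 / 2656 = 0.35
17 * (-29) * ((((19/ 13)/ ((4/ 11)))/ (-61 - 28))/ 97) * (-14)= -721259/ 224458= -3.21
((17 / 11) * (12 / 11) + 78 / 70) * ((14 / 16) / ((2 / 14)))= 83013 / 4840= 17.15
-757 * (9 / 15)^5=-183951 / 3125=-58.86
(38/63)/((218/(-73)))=-1387/6867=-0.20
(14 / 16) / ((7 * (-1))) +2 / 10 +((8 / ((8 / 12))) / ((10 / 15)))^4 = 4199043 / 40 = 104976.08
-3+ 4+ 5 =6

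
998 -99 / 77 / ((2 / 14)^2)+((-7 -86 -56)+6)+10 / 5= 794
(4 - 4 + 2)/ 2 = 1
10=10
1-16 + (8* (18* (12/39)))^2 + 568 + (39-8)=430472/169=2547.17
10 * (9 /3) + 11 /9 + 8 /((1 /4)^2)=1433 /9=159.22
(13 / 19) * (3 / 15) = 13 / 95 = 0.14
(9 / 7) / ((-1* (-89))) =9 / 623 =0.01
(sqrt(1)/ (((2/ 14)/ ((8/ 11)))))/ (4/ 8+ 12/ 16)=224/ 55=4.07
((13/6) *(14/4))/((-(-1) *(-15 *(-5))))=91/900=0.10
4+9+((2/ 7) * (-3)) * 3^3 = -71/ 7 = -10.14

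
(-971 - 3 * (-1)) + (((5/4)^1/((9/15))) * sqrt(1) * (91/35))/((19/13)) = -219859/228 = -964.29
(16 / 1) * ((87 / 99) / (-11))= -464 / 363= -1.28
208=208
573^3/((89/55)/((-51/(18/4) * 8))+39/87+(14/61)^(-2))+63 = 1333125716521473/137576591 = 9690062.15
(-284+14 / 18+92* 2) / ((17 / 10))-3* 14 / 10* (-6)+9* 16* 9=966068 / 765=1262.83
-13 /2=-6.50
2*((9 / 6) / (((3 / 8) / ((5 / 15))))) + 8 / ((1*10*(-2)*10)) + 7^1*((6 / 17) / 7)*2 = 4249 / 1275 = 3.33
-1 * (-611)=611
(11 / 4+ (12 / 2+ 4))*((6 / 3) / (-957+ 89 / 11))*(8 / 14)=-33 / 2149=-0.02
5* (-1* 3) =-15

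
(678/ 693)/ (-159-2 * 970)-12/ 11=-529174/ 484869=-1.09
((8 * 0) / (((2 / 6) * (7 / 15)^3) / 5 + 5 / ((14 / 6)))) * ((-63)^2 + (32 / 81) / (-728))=0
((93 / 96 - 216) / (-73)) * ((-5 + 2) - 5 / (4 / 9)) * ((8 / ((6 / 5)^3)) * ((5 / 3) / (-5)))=16342375 / 252288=64.78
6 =6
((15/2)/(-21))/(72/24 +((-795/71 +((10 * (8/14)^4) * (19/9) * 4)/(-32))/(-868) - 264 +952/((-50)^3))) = 7431470156250/5430801695505413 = 0.00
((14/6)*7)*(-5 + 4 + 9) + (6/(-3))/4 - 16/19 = 14743/114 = 129.32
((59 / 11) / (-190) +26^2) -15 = 1381431 / 2090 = 660.97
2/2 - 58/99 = 41/99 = 0.41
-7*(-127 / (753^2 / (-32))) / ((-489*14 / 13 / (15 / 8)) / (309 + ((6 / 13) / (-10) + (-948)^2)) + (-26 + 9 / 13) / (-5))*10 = -25727353371200 / 259530892075581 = -0.10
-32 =-32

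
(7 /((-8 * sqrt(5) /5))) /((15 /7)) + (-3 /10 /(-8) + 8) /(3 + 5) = 643 /640 - 49 * sqrt(5) /120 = 0.09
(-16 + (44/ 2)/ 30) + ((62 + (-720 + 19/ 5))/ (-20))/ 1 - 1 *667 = -194867/ 300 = -649.56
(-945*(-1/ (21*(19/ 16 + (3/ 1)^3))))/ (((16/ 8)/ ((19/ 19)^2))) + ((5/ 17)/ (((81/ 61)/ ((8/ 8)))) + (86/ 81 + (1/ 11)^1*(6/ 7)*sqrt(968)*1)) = 430879/ 207009 + 12*sqrt(2)/ 7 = 4.51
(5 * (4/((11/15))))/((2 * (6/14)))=350/11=31.82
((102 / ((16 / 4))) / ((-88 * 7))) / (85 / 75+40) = -765 / 760144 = -0.00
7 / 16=0.44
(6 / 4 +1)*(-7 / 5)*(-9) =63 / 2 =31.50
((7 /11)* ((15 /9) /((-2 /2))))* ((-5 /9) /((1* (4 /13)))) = 2275 /1188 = 1.91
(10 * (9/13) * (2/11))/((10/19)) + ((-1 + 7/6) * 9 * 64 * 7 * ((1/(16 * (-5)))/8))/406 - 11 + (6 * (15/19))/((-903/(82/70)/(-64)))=-8.22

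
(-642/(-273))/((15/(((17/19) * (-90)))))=-21828/1729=-12.62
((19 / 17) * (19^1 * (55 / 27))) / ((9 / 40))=794200 / 4131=192.25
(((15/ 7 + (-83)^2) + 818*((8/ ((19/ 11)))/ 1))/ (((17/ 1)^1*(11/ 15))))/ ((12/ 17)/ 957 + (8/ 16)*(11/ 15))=18536350500/ 7949809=2331.67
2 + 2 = 4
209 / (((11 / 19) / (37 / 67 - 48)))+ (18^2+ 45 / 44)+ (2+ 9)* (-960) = -80667949 / 2948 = -27363.62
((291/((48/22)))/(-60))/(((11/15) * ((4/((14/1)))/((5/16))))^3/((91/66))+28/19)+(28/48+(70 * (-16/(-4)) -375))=-1297016751104041/13548664938624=-95.73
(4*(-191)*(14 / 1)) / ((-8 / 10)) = 13370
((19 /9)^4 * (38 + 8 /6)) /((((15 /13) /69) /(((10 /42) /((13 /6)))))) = 707382388 /137781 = 5134.11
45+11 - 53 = 3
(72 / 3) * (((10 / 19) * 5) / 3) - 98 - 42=-2260 / 19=-118.95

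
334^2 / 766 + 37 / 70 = 3918631 / 26810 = 146.16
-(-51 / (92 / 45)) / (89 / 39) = 89505 / 8188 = 10.93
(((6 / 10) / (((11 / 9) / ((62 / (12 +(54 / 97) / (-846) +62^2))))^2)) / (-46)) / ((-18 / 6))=3235769571042 / 4300275673016248915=0.00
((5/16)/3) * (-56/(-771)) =35/4626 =0.01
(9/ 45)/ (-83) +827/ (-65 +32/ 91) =-31237538/ 2441445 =-12.79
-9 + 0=-9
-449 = -449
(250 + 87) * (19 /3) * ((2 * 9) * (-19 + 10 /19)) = -709722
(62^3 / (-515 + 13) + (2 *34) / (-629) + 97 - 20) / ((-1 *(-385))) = -3694973 / 3575495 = -1.03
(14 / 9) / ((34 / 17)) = 7 / 9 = 0.78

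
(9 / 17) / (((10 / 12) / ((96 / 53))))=5184 / 4505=1.15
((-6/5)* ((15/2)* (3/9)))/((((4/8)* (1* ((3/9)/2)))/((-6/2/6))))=18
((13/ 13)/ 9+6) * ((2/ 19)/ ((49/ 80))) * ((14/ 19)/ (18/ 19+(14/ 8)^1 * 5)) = 6400/ 80199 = 0.08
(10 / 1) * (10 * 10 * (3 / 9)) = 1000 / 3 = 333.33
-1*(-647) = 647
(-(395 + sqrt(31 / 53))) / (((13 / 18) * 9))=-790 / 13 - 2 * sqrt(1643) / 689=-60.89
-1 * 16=-16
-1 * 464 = -464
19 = 19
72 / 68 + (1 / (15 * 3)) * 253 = 6.68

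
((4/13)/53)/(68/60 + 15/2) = 120/178451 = 0.00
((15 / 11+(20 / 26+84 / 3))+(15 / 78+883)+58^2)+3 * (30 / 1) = 1249055 / 286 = 4367.33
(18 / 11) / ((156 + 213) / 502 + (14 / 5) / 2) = 0.77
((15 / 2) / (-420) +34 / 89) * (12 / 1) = 5445 / 1246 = 4.37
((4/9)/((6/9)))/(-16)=-1/24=-0.04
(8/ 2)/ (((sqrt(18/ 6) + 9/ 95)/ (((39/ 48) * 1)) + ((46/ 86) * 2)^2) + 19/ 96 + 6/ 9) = -408590864118802560/ 1262319317490239 + 236584792616140800 * sqrt(3)/ 1262319317490239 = 0.94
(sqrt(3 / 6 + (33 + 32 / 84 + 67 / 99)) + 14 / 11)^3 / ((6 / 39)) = 6956287 / 7986 + 7812415* sqrt(7376138) / 14087304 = 2377.22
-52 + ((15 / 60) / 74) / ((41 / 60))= -157753 / 3034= -52.00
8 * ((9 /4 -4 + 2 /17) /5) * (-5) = 222 /17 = 13.06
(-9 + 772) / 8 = 763 / 8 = 95.38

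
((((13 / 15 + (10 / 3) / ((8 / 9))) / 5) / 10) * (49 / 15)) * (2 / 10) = 13573 / 225000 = 0.06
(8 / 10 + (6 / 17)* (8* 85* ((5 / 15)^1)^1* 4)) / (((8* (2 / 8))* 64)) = 401 / 160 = 2.51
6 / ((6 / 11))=11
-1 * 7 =-7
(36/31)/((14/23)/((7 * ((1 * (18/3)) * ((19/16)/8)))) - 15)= -47196/605647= -0.08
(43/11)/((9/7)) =301/99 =3.04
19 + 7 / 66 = 1261 / 66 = 19.11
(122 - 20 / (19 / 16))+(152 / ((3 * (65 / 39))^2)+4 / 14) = 370816 / 3325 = 111.52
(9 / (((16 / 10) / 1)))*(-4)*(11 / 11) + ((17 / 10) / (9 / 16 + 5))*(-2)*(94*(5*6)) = -310821 / 178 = -1746.19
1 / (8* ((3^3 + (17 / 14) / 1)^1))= 7 / 1580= 0.00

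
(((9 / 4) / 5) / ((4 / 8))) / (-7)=-9 / 70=-0.13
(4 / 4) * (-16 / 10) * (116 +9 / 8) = -937 / 5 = -187.40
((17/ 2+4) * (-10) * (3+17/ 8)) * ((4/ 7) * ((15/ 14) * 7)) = -76875/ 28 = -2745.54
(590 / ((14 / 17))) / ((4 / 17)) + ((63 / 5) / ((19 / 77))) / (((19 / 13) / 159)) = 434641751 / 50540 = 8599.96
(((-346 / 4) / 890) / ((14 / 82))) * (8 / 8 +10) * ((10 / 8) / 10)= -78023 / 99680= -0.78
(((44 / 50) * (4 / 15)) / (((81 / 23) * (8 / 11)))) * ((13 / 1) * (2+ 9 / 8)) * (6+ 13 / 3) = 1121549 / 29160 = 38.46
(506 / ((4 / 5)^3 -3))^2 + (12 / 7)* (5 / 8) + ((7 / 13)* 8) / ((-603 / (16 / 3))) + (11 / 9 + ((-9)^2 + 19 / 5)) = 6599547066160417 / 159221142990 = 41448.94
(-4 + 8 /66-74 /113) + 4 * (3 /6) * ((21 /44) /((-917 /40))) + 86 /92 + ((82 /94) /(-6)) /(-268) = -1030271536925 /283044136584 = -3.64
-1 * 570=-570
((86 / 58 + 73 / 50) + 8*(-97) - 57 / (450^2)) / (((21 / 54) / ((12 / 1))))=-3026520202 / 126875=-23854.35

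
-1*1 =-1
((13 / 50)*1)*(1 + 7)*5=52 / 5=10.40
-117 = -117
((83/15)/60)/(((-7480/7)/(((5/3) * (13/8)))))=-7553/32313600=-0.00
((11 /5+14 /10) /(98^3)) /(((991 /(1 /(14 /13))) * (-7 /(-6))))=351 /114258355820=0.00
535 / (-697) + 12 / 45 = -5237 / 10455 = -0.50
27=27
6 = 6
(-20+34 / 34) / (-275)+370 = 101769 / 275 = 370.07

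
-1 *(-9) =9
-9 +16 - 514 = -507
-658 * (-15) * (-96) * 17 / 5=-3221568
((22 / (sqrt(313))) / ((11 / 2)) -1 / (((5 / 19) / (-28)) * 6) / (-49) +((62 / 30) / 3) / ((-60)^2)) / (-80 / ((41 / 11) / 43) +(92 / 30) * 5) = 16817503 / 42197652000 -246 * sqrt(313) / 17470721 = 0.00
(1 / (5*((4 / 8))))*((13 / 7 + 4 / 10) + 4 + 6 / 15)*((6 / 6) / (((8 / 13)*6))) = 3029 / 4200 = 0.72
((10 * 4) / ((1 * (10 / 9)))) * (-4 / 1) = -144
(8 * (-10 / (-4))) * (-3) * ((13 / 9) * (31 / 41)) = -65.53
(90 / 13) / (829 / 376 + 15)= 33840 / 84097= 0.40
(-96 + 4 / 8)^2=36481 / 4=9120.25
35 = 35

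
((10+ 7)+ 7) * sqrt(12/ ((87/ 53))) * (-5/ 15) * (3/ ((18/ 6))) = -16 * sqrt(1537)/ 29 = -21.63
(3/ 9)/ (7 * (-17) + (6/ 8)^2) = -16/ 5685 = -0.00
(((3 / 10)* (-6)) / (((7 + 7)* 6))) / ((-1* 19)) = 0.00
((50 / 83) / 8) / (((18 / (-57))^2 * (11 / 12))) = 9025 / 10956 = 0.82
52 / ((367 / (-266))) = -13832 / 367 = -37.69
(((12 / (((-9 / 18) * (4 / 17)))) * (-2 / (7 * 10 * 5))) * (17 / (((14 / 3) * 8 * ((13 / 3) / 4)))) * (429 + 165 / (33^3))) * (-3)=-607575393 / 1926925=-315.31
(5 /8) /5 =1 /8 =0.12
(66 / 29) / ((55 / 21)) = 126 / 145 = 0.87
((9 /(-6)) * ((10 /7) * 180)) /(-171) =300 /133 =2.26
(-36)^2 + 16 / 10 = 6488 / 5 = 1297.60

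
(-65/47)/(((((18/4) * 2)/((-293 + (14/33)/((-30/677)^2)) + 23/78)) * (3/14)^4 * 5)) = 284255081488/254402775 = 1117.34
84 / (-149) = -84 / 149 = -0.56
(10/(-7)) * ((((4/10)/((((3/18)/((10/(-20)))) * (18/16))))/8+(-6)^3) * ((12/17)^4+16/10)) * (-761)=-544078301536/1252815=-434284.63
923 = 923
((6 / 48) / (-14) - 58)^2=42211009 / 12544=3365.04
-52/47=-1.11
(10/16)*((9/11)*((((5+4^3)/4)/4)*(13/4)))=40365/5632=7.17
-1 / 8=-0.12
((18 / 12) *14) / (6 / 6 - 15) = -3 / 2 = -1.50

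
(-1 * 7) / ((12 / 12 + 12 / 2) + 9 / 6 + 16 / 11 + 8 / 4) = -154 / 263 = -0.59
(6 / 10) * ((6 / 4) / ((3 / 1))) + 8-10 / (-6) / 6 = 386 / 45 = 8.58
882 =882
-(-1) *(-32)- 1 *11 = -43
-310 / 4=-155 / 2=-77.50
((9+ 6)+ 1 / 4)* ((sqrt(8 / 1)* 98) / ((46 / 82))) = 122549* sqrt(2) / 23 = 7535.24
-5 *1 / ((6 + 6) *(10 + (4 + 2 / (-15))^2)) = -375 / 22456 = -0.02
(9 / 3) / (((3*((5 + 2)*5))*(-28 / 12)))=-3 / 245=-0.01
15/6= 2.50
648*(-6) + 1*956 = -2932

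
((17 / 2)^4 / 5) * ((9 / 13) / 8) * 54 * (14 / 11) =142069221 / 22880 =6209.32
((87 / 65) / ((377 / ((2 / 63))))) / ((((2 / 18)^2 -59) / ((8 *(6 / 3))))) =-432 / 14130935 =-0.00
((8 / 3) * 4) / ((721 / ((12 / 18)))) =64 / 6489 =0.01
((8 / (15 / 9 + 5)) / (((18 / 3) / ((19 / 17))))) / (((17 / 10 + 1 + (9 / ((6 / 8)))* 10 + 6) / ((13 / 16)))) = 0.00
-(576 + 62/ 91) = -576.68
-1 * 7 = -7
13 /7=1.86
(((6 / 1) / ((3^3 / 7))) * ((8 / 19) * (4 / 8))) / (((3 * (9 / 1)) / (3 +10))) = 728 / 4617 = 0.16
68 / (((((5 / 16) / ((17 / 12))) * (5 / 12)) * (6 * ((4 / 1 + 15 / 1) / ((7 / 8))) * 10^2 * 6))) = 0.01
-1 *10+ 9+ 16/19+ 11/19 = 0.42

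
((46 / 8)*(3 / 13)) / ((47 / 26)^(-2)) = 152421 / 35152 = 4.34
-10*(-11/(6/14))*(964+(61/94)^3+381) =430184547485/1245876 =345286.81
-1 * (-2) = 2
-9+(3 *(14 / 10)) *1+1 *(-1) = -29 / 5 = -5.80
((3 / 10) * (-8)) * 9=-108 / 5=-21.60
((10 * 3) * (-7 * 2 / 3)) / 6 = -70 / 3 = -23.33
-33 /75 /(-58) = 11 /1450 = 0.01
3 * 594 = 1782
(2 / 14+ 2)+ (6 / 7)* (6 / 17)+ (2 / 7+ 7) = 9.73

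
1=1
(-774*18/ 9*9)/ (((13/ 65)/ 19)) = -1323540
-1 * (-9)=9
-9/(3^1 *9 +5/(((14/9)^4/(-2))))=-19208/53979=-0.36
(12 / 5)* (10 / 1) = 24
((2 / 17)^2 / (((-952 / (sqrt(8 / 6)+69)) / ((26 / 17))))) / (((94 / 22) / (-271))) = 77506*sqrt(3) / 82435227+2673957 / 27478409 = 0.10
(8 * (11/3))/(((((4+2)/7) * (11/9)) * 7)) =4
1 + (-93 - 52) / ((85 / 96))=-2767 / 17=-162.76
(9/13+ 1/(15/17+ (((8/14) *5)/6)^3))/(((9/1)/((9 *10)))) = 6899832/405379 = 17.02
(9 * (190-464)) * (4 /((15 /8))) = -26304 /5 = -5260.80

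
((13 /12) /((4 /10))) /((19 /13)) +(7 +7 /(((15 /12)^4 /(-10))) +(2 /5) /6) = -375293 /19000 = -19.75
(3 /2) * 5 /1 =15 /2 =7.50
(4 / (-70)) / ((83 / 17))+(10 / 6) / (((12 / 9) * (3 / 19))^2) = 5241893 / 139440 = 37.59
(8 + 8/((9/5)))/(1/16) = 1792/9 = 199.11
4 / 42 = 2 / 21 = 0.10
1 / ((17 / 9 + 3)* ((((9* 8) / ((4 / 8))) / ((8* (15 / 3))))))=5 / 88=0.06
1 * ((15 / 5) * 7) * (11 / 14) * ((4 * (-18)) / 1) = -1188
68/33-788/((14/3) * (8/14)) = -19367/66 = -293.44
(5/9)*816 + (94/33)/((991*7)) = 34592538/76307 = 453.33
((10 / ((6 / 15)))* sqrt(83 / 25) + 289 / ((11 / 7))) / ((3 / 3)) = 5* sqrt(83) + 2023 / 11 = 229.46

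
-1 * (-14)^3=2744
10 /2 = 5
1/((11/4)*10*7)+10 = 3852/385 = 10.01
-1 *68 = -68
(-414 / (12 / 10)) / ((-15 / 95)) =2185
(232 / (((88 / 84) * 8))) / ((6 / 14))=1421 / 22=64.59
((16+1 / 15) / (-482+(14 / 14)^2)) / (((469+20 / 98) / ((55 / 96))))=-0.00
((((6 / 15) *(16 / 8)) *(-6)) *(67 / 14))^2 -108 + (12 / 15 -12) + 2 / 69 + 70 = 40446524 / 84525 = 478.52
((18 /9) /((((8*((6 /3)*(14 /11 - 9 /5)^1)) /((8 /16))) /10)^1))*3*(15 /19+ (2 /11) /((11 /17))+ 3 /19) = -26475 /6061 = -4.37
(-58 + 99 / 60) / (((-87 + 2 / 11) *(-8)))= -12397 / 152800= -0.08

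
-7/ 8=-0.88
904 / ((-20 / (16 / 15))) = -3616 / 75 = -48.21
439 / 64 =6.86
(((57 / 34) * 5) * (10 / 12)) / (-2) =-475 / 136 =-3.49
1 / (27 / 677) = 677 / 27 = 25.07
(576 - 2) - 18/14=4009/7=572.71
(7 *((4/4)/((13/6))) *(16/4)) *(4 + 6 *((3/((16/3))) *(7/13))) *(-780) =-762300/13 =-58638.46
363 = 363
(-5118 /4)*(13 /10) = -33267 /20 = -1663.35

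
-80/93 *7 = -560/93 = -6.02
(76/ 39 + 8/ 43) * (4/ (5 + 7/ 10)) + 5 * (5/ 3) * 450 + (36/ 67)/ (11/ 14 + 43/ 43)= 600706443106/ 160111575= 3751.80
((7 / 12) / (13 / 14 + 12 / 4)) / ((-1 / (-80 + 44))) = 294 / 55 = 5.35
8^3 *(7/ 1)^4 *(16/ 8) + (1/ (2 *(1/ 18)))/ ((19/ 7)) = 46713919/ 19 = 2458627.32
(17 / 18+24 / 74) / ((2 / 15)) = 4225 / 444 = 9.52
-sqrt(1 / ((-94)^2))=-1 / 94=-0.01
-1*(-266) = 266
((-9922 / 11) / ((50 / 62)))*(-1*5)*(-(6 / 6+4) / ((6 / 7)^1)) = -97867 / 3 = -32622.33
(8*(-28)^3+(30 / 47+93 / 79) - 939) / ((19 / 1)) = -655541974 / 70547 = -9292.27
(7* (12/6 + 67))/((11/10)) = 4830/11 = 439.09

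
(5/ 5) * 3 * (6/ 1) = 18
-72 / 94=-36 / 47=-0.77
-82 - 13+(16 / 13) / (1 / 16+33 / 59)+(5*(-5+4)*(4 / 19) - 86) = -26108653 / 144989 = -180.07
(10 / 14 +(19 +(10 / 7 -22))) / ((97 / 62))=-372 / 679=-0.55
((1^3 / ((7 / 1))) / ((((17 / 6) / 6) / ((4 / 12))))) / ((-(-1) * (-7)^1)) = -0.01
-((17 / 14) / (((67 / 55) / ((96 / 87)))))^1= -14960 / 13601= -1.10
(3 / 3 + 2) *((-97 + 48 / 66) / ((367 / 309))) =-981693 / 4037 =-243.17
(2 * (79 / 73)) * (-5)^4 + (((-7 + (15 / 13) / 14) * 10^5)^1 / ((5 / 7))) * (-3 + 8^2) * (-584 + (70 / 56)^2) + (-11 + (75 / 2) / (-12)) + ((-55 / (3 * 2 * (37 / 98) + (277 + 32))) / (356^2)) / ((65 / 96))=2629924749047076071545 / 76433150872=34408168694.38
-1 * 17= -17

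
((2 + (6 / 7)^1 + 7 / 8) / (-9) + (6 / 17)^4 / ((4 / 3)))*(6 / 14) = -16966001 / 98220696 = -0.17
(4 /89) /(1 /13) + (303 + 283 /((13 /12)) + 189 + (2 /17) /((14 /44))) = 103838424 /137683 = 754.18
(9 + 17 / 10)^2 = 11449 / 100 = 114.49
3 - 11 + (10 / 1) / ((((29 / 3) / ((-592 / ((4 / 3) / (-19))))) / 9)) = 2277488 / 29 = 78534.07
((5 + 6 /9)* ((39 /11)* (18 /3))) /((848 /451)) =27183 /424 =64.11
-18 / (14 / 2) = -18 / 7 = -2.57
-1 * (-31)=31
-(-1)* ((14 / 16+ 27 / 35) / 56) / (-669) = -461 / 10489920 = -0.00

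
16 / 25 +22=566 / 25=22.64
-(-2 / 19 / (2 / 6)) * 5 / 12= 5 / 38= 0.13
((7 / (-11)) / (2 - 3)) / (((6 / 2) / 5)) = 1.06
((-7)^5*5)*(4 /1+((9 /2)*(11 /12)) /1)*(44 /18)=-60085025 /36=-1669028.47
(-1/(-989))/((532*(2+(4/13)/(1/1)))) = 13/15784440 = 0.00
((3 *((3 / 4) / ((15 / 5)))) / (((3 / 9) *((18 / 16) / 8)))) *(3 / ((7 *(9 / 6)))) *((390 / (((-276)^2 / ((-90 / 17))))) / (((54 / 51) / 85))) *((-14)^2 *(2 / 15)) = -1237600 / 4761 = -259.95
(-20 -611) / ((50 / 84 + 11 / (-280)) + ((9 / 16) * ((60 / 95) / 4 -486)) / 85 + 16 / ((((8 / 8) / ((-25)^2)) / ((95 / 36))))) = -60424560 / 2526745357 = -0.02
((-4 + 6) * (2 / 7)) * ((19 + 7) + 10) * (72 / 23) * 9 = 93312 / 161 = 579.58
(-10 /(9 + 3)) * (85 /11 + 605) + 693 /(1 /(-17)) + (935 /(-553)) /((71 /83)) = -15928536814 /1295679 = -12293.58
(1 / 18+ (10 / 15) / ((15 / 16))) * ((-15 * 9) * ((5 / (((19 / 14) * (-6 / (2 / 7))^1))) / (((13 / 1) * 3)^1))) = 115 / 247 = 0.47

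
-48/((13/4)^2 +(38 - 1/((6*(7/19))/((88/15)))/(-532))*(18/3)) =-564480/2805847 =-0.20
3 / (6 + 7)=3 / 13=0.23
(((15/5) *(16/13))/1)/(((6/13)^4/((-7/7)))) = -2197/27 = -81.37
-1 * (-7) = 7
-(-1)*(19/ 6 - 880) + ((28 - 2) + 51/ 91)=-464249/ 546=-850.27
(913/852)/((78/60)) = 4565/5538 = 0.82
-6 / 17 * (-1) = 6 / 17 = 0.35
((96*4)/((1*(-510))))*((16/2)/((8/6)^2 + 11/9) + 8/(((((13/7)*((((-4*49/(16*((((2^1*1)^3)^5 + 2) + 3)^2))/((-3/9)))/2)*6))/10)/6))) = -1128048409088/595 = -1895879679.14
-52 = -52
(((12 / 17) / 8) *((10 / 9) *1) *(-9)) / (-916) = 0.00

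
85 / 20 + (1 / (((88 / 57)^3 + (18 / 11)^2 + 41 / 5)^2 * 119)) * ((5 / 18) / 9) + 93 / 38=161137669645442657504929 / 24059844116201421651956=6.70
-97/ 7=-13.86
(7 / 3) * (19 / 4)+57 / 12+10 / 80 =383 / 24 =15.96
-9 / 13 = -0.69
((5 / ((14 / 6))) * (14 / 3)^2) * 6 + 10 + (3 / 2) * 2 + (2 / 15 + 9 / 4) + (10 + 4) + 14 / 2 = 316.38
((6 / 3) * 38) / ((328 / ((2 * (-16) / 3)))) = -304 / 123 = -2.47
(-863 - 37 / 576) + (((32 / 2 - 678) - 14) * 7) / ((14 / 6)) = -1665253 / 576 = -2891.06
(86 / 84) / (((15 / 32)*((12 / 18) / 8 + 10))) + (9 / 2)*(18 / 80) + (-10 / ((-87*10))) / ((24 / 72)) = 7449017 / 5895120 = 1.26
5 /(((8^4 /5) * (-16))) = -0.00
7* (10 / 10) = 7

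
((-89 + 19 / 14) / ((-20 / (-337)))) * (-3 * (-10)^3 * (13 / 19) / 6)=-134387175 / 266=-505214.94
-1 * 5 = -5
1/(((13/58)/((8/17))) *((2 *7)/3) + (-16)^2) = 696/179723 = 0.00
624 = 624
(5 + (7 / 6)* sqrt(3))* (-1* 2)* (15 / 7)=-150 / 7 - 5* sqrt(3)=-30.09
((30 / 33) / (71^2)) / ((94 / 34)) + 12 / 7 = 1.71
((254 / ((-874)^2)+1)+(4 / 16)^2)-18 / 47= 97632911 / 143608688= 0.68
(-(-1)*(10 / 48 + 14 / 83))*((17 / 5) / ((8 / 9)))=38301 / 26560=1.44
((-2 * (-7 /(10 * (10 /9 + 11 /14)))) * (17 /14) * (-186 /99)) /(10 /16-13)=59024 /433785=0.14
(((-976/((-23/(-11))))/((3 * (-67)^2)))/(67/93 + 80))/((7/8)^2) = -21300224/37978686221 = -0.00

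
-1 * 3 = -3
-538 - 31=-569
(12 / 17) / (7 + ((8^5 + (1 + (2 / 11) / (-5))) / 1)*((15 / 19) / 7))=4389 / 23022760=0.00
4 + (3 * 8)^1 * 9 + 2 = 222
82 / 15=5.47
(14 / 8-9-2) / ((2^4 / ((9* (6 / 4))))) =-999 / 128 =-7.80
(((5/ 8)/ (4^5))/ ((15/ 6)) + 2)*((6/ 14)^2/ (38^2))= 73737/ 289816576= 0.00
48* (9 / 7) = 432 / 7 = 61.71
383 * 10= 3830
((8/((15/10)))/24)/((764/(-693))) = -77/382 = -0.20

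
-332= -332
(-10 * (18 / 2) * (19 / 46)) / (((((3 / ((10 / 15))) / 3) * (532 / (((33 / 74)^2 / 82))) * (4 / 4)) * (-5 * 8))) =3267 / 1156706432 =0.00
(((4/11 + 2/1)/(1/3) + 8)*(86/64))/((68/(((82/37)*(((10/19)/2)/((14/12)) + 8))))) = 80041963/14723632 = 5.44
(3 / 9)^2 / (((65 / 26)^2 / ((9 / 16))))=1 / 100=0.01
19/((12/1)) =19/12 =1.58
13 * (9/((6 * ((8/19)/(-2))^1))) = -741/8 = -92.62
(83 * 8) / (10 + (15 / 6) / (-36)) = 47808 / 715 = 66.86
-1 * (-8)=8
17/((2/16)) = 136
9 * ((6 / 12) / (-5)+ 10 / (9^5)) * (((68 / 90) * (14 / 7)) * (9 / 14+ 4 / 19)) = -227484191 / 196337925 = -1.16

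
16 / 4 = 4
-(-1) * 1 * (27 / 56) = 27 / 56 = 0.48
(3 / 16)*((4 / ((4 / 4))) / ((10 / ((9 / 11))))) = 27 / 440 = 0.06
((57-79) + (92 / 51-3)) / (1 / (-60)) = 23660 / 17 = 1391.76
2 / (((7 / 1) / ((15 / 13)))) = 30 / 91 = 0.33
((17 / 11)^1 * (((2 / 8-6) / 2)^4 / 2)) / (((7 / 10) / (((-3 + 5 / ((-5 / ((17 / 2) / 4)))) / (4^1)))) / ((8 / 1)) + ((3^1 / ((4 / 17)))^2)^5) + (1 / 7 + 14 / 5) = 27649388574673002729553 / 9395423300588704279285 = 2.94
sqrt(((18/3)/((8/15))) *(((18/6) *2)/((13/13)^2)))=3 *sqrt(30)/2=8.22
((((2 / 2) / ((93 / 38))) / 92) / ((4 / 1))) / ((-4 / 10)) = -95 / 34224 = -0.00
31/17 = 1.82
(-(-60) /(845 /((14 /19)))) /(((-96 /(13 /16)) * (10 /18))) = -63 /79040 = -0.00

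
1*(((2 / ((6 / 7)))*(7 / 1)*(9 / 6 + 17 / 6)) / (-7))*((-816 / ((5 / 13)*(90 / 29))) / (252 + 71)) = 274456 / 12825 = 21.40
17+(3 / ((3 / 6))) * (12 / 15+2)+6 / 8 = 691 / 20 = 34.55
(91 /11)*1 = 91 /11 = 8.27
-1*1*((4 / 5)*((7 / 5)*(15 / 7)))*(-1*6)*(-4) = -288 / 5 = -57.60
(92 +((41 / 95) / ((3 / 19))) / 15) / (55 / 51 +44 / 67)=3374857 / 63525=53.13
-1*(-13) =13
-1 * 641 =-641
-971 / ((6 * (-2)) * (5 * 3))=971 / 180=5.39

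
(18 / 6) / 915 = 1 / 305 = 0.00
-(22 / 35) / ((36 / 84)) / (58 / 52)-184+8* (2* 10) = -11012 / 435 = -25.31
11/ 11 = 1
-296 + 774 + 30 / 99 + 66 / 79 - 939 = -1198859 / 2607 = -459.86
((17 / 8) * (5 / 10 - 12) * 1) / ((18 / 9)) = -391 / 32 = -12.22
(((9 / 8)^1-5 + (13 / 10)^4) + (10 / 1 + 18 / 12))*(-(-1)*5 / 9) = 34937 / 6000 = 5.82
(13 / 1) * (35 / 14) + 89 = 243 / 2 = 121.50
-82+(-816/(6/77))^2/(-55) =-9969754/5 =-1993950.80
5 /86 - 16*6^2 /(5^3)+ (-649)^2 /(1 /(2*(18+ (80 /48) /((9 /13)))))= 4989756325903 /290250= 17191236.26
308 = 308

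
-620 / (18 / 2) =-620 / 9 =-68.89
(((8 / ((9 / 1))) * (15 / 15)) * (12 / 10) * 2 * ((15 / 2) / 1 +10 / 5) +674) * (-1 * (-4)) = 41656 / 15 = 2777.07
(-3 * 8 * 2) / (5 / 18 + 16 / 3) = -864 / 101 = -8.55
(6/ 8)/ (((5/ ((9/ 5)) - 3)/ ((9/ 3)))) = -10.12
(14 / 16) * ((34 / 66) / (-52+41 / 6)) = -119 / 11924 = -0.01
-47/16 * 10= -235/8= -29.38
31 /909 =0.03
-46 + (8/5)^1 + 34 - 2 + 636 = 3118/5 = 623.60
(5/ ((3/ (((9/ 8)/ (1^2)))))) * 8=15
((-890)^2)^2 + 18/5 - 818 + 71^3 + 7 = 3137113835518/5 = 627422767103.60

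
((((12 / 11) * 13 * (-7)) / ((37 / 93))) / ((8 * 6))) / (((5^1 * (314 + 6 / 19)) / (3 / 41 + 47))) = -0.16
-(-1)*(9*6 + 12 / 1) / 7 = 66 / 7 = 9.43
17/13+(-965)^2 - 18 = 12105708/13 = 931208.31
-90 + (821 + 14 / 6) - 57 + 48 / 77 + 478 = 266795 / 231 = 1154.96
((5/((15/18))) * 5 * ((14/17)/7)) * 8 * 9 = 4320/17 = 254.12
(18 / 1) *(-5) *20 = -1800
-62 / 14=-31 / 7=-4.43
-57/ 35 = -1.63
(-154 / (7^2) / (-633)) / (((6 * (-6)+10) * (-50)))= 11 / 2880150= 0.00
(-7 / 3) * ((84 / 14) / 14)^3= -9 / 49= -0.18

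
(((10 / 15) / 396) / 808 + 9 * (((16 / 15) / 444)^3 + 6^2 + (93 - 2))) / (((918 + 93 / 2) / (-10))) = -10420306105310539 / 879298794326700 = -11.85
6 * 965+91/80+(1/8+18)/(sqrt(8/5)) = 145 * sqrt(10)/32+463291/80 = 5805.47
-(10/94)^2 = -25/2209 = -0.01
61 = 61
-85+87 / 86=-7223 / 86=-83.99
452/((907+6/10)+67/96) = 216960/435983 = 0.50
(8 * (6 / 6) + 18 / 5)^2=3364 / 25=134.56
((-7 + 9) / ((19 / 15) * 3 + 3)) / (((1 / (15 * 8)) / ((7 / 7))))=35.29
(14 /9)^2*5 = 12.10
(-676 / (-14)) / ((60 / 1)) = 169 / 210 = 0.80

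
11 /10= 1.10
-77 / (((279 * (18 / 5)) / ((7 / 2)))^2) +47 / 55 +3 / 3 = 10284769597 / 5548506480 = 1.85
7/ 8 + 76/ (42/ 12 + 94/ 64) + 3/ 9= 20993/ 1272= 16.50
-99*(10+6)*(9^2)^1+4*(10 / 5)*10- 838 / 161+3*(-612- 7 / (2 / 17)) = -41938473 / 322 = -130243.70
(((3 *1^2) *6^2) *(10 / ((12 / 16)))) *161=231840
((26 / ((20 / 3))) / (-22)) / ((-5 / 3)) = 117 / 1100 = 0.11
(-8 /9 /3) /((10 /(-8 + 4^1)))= 0.12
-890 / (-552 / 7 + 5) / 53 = 0.23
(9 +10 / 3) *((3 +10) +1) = 518 / 3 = 172.67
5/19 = 0.26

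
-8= -8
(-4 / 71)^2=16 / 5041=0.00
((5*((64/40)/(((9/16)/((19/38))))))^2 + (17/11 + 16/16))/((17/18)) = 94648/1683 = 56.24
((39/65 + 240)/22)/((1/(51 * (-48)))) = -1472472/55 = -26772.22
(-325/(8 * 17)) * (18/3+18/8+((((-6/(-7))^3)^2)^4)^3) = -75414868539592709759423806729858043169516029307779607987669807525/3825232004512652984317035603363424088303502740953343152335821344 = -19.72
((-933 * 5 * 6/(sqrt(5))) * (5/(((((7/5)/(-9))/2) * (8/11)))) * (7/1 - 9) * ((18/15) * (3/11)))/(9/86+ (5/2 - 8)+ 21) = -97489170 * sqrt(5)/4697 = -46410.99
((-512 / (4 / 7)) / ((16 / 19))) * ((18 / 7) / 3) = -912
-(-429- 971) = 1400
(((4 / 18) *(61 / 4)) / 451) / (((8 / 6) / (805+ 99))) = 6893 / 1353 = 5.09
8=8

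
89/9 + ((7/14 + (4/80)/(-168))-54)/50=4444717/504000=8.82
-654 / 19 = -34.42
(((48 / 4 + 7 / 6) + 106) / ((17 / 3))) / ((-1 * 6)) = -715 / 204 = -3.50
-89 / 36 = -2.47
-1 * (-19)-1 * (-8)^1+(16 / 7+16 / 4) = 233 / 7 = 33.29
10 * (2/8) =5/2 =2.50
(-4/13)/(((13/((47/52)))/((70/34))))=-1645/37349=-0.04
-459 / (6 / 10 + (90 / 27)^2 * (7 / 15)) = -61965 / 781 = -79.34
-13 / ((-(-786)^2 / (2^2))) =13 / 154449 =0.00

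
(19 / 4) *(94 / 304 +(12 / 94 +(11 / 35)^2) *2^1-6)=-45839127 / 1842400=-24.88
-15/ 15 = -1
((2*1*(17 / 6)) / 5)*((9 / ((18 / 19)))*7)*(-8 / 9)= -9044 / 135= -66.99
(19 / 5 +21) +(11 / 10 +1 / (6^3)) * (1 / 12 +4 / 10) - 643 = -40024763 / 64800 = -617.67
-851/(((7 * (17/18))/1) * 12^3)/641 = -851/7322784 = -0.00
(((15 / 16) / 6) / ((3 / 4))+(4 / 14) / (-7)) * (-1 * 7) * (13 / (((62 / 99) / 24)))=-253539 / 434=-584.19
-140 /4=-35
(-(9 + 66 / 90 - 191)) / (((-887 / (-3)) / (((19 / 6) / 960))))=0.00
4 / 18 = 2 / 9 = 0.22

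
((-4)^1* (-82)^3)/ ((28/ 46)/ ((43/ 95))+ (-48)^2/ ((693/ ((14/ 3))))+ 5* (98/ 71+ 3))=5110579266144/ 89818853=56898.74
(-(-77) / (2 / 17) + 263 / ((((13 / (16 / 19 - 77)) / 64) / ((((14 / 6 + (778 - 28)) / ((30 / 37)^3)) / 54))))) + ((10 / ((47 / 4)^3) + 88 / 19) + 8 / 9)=-36127119701325836429 / 14021010636750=-2576641.63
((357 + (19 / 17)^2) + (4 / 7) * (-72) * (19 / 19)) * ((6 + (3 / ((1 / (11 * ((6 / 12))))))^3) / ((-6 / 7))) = -3847432235 / 2312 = -1664114.29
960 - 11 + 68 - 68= 949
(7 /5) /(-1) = -7 /5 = -1.40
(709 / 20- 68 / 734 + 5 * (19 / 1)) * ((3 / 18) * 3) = 956823 / 14680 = 65.18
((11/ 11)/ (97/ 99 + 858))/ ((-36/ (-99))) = 1089/ 340156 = 0.00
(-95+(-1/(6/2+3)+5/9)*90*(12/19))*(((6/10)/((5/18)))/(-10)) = 15.75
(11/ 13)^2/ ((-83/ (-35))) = 0.30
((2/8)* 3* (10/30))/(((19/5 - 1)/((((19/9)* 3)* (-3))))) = -95/56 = -1.70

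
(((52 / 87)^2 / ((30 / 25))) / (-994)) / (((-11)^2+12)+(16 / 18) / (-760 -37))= -2693860 / 1196251427931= -0.00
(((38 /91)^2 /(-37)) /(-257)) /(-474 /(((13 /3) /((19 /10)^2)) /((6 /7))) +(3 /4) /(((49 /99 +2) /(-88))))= -685900 /13649279714343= -0.00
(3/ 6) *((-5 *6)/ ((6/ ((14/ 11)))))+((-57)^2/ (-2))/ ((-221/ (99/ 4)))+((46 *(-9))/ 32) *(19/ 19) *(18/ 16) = 51091543/ 311168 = 164.19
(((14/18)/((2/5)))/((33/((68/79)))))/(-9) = -1190/211167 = -0.01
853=853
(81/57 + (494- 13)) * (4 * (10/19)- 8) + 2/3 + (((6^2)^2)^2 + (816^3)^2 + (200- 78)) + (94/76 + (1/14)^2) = 62665062983581984047113/212268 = 295216721237218912.16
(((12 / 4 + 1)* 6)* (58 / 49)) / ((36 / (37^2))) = 158804 / 147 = 1080.30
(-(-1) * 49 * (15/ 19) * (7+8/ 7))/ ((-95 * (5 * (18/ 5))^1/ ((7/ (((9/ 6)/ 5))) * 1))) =-245/ 57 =-4.30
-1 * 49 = -49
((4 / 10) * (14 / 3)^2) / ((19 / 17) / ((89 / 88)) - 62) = -42364 / 296145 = -0.14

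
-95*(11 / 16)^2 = -11495 / 256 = -44.90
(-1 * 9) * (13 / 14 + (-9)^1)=1017 / 14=72.64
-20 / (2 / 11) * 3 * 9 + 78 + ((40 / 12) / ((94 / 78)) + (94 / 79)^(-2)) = -25523031 / 8836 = -2888.53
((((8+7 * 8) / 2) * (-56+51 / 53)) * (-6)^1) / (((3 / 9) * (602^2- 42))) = 840096 / 9602593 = 0.09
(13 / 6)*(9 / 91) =3 / 14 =0.21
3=3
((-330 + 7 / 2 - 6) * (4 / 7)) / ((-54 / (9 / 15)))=2.11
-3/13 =-0.23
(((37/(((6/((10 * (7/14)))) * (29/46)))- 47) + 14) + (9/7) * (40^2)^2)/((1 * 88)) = 250561211/6699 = 37402.78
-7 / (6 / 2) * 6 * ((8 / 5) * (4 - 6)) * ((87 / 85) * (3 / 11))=58464 / 4675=12.51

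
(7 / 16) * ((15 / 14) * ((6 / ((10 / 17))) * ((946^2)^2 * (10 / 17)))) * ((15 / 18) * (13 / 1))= 24401649402487.50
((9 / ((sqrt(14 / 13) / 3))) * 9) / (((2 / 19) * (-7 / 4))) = -4617 * sqrt(182) / 49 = -1271.16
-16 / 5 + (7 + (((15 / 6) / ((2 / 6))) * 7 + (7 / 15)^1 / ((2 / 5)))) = 862 / 15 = 57.47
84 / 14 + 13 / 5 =43 / 5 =8.60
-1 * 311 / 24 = -12.96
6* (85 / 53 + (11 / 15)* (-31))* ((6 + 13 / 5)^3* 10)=-5342234344 / 6625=-806375.00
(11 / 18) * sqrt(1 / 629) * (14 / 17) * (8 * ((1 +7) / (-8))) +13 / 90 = 13 / 90 -616 * sqrt(629) / 96237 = -0.02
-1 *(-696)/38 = 348/19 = 18.32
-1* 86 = -86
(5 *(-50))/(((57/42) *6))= -1750/57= -30.70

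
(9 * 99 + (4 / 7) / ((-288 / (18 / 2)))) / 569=1.57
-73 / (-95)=73 / 95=0.77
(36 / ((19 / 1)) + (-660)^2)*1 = 8276436 / 19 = 435601.89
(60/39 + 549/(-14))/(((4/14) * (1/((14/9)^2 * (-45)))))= 1679965/117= 14358.68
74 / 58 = 37 / 29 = 1.28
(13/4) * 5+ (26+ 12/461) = 77957/1844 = 42.28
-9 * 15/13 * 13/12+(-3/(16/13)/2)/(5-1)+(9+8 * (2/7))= -241/896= -0.27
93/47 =1.98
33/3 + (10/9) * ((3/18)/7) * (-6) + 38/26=10076/819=12.30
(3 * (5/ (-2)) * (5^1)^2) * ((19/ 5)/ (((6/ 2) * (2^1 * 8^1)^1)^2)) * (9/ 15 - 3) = 0.74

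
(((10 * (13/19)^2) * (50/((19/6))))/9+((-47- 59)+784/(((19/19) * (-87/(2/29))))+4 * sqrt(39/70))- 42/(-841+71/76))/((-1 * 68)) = 54335860543393/37565040527610- sqrt(2730)/1190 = 1.40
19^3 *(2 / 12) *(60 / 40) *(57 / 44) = 390963 / 176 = 2221.38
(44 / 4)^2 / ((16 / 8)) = 121 / 2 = 60.50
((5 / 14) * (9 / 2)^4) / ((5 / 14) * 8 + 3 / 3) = 1215 / 32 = 37.97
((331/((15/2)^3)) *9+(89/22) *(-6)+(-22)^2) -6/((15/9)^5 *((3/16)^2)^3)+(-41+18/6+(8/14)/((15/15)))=-10308.06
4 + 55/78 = 367/78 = 4.71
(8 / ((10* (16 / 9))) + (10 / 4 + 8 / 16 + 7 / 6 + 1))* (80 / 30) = 14.98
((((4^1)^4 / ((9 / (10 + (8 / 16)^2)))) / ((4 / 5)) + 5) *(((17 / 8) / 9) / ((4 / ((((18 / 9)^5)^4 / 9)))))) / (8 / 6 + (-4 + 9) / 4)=7408844800 / 7533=983518.49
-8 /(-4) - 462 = -460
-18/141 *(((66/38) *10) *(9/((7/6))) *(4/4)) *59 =-6308280/6251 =-1009.16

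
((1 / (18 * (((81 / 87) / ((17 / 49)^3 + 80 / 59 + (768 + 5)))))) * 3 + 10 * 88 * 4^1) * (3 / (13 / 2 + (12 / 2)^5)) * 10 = 748015645820 / 53038404531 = 14.10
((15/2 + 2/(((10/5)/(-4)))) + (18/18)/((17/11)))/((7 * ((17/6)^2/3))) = 7614/34391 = 0.22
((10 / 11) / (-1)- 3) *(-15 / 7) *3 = 1935 / 77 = 25.13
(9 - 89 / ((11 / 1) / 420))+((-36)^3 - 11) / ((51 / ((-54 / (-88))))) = -2955111 / 748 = -3950.68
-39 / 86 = -0.45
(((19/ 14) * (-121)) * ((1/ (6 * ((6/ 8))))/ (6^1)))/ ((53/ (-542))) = 623029/ 10017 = 62.20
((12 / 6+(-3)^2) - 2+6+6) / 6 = 7 / 2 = 3.50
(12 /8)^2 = 9 /4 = 2.25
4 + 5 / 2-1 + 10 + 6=43 / 2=21.50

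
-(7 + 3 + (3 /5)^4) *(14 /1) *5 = -88634 /125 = -709.07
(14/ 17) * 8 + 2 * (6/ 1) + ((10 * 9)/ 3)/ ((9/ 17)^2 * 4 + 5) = 706394/ 30073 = 23.49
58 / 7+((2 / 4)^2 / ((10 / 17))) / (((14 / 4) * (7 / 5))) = 1641 / 196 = 8.37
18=18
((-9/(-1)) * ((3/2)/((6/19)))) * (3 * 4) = 513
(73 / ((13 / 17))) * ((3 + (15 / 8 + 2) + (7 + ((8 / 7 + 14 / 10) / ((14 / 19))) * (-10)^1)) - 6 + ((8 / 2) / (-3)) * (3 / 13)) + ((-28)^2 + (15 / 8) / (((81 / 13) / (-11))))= -1602063929 / 894348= -1791.32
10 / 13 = 0.77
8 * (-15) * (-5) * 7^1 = 4200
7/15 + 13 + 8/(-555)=7466/555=13.45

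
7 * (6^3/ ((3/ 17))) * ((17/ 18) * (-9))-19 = -72847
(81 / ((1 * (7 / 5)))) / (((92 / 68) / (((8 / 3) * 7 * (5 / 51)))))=1800 / 23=78.26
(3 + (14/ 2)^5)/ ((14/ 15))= 126075/ 7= 18010.71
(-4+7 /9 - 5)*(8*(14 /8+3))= -2812 /9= -312.44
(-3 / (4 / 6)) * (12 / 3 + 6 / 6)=-45 / 2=-22.50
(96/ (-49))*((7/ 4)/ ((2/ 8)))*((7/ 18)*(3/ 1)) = -16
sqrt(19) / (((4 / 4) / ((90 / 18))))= 5 *sqrt(19)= 21.79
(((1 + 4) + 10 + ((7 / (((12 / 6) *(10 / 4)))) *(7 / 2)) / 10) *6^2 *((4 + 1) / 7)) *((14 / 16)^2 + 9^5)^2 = 39821739516512145 / 28672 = 1388872053449.78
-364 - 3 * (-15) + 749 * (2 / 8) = -131.75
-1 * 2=-2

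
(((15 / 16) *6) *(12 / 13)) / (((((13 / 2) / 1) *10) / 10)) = 135 / 169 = 0.80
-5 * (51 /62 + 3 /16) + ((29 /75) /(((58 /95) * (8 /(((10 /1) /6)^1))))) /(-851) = -1199149 /237429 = -5.05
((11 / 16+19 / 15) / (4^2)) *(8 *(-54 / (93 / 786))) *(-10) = 552951 / 124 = 4459.28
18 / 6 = 3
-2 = -2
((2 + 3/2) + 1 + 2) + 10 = 33/2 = 16.50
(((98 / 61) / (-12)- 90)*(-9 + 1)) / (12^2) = 32989 / 6588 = 5.01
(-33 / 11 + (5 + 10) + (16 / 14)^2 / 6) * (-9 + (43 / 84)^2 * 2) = -13426447 / 129654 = -103.56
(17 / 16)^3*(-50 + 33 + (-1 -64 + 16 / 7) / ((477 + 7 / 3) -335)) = -64905643 / 3103744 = -20.91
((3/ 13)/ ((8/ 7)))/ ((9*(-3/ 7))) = -49/ 936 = -0.05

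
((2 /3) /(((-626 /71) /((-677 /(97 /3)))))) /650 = 48067 /19734650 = 0.00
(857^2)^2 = 539415333601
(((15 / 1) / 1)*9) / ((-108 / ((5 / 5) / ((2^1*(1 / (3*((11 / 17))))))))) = -165 / 136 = -1.21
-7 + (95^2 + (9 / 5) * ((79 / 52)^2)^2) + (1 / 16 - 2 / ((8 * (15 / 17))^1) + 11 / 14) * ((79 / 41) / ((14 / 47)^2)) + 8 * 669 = 22197262230235297 / 1542348837120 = 14391.86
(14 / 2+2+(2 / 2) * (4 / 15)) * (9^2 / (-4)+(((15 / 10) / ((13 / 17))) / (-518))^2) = -34037250951 / 181387024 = -187.65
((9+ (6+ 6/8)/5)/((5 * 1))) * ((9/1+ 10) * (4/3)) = 1311/25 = 52.44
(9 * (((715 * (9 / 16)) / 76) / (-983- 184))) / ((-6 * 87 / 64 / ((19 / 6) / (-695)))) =-143 / 6272236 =-0.00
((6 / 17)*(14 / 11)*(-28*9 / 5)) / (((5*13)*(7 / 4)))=-12096 / 60775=-0.20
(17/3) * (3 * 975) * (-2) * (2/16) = -16575/4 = -4143.75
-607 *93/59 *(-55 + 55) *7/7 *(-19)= 0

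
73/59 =1.24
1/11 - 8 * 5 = -439/11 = -39.91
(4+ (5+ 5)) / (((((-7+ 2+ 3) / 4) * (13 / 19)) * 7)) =-76 / 13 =-5.85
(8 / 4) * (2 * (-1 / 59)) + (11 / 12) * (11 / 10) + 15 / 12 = 15509 / 7080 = 2.19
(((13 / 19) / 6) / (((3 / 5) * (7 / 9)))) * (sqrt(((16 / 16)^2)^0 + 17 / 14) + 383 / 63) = 65 * sqrt(434) / 3724 + 24895 / 16758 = 1.85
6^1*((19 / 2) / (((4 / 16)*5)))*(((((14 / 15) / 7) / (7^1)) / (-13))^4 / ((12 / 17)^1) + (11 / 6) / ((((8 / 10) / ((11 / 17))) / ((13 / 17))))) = 51.71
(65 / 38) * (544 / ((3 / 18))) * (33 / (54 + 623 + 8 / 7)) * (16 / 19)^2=192.67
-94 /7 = -13.43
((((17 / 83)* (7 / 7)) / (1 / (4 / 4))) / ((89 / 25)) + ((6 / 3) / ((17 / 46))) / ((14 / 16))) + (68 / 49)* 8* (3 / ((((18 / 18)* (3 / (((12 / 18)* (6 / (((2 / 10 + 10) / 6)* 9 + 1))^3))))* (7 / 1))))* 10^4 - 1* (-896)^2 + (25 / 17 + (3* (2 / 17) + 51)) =-149648588050379122877 / 186540850986959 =-802229.58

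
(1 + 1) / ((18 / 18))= 2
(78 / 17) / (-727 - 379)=-39 / 9401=-0.00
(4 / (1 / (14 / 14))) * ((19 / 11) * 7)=532 / 11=48.36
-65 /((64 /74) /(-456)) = 137085 /4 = 34271.25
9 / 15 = 3 / 5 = 0.60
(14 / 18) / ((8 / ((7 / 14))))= 0.05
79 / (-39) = -79 / 39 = -2.03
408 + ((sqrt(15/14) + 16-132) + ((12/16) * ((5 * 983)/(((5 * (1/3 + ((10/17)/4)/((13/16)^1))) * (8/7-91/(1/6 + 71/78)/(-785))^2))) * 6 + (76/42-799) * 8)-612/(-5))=-38670590896142/83487556845 + sqrt(210)/14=-462.15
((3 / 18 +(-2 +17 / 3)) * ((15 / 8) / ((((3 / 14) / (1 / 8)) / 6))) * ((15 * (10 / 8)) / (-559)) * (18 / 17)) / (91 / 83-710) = 15033375 / 11928469696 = 0.00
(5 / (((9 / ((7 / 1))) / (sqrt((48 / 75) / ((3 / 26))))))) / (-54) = -14*sqrt(78) / 729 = -0.17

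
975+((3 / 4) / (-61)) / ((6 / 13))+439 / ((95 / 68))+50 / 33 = 1974646853 / 1529880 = 1290.72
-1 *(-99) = 99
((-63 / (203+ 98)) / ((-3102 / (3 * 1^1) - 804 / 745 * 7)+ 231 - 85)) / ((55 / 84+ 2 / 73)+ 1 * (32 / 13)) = 14847105 / 199710292157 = 0.00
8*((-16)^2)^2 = 524288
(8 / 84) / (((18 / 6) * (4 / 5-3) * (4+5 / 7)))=-10 / 3267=-0.00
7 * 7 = 49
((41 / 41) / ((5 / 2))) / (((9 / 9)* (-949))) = -2 / 4745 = -0.00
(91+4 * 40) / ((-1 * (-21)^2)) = -251 / 441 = -0.57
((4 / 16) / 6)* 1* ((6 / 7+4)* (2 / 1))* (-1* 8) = -68 / 21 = -3.24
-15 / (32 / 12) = -45 / 8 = -5.62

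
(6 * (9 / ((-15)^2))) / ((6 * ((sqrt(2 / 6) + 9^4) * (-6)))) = -0.00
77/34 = 2.26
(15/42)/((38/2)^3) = 5/96026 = 0.00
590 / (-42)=-295 / 21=-14.05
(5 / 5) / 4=0.25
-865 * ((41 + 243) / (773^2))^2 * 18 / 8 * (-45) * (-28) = -197790692400 / 357040905841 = -0.55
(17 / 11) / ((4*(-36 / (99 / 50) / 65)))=-221 / 160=-1.38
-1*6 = -6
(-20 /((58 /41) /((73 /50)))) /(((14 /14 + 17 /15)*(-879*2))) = 2993 /543808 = 0.01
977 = 977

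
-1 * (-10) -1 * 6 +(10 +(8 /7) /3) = 302 /21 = 14.38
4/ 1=4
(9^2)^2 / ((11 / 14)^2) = 10627.74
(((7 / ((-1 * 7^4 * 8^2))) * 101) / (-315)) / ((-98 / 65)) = -1313 / 135531648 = -0.00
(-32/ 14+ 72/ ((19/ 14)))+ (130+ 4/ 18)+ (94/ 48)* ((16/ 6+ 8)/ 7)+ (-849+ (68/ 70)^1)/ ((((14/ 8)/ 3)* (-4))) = 22933913/ 41895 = 547.41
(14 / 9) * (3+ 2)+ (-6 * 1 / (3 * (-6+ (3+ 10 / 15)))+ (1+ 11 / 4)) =12.38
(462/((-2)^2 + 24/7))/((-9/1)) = -539/78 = -6.91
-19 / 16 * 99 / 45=-209 / 80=-2.61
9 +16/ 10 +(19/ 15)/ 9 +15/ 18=625/ 54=11.57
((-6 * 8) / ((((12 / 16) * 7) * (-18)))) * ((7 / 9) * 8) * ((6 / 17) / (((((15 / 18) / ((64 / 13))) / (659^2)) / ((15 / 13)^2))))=142305198080 / 37349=3810147.48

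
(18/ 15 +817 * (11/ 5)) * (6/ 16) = 26979/ 40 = 674.48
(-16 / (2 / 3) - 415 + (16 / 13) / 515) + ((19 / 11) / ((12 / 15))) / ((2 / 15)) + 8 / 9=-2237181833 / 5302440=-421.92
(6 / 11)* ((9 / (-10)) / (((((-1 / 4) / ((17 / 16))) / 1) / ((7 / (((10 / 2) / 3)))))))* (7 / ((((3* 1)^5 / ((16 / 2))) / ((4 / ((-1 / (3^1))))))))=-6664 / 275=-24.23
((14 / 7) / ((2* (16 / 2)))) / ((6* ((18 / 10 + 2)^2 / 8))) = 25 / 2166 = 0.01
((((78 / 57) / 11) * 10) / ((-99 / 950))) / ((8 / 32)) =-52000 / 1089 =-47.75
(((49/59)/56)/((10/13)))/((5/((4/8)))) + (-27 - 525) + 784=232.00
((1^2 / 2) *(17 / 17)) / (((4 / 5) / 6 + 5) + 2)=15 / 214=0.07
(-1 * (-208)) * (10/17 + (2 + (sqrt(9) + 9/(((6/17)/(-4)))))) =-340912/17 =-20053.65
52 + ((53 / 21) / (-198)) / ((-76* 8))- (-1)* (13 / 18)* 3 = 136936853 / 2528064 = 54.17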